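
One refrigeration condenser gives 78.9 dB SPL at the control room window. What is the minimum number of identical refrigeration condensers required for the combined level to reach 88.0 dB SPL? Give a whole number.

9

The shortfall is 88.0 − 78.9 = 9.1 dB, and N units add 10·log₁₀ N, so need 10·log₁₀ N ≥ 9.1.
N ≥ 10^(9.1/10) = 8.128, so N = 9.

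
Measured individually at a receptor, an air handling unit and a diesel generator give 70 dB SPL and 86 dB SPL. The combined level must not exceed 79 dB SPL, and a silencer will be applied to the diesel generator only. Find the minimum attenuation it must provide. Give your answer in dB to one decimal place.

The untreated sources together contribute 10^(70/10) = 1.000e+07, i.e. 70.00 dB SPL.
The limit corresponds to 10^(79/10) = 7.943e+07; subtracting the fixed part leaves 6.943e+07 for the diesel generator, i.e. 78.42 dB SPL.
Required insertion loss = 86 − 78.42 = 7.58 dB.

7.6 dB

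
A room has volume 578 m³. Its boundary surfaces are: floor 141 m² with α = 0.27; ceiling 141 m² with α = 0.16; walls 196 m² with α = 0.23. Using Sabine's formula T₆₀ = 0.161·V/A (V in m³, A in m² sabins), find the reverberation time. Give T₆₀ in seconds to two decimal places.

A = Σ Sᵢαᵢ = 141·0.27 + 141·0.16 + 196·0.23 = 105.71 m².
T₆₀ = 0.161 × 578 / 105.71 = 0.880 s.

0.88 s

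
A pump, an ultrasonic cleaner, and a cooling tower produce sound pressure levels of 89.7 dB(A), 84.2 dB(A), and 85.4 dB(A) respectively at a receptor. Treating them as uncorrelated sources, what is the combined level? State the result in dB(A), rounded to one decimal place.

For uncorrelated sources the intensities add, so convert each level to linear form, sum, and take 10·log₁₀ of the total.
Σ 10^(L/10) = 10^(89.7/10) + 10^(84.2/10) + 10^(85.4/10) = 1.543e+09.
L_total = 10·log₁₀(1.543e+09) = 91.88 dB(A).

91.9 dB(A)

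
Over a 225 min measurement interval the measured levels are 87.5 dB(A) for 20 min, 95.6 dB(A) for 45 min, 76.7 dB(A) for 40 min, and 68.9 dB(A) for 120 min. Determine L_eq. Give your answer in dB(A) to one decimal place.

The energy average is taken in the linear domain: L_eq = 10·log₁₀[(Σ tᵢ·10^(Lᵢ/10))/T], T = 225 min.
Σ tᵢ·10^(Lᵢ/10) = 20·10^(87.5/10) + 45·10^(95.6/10) + 40·10^(76.7/10) + 120·10^(68.9/10) = 1.774e+11.
L_eq = 10·log₁₀(1.774e+11/225) = 88.97 dB(A).

89.0 dB(A)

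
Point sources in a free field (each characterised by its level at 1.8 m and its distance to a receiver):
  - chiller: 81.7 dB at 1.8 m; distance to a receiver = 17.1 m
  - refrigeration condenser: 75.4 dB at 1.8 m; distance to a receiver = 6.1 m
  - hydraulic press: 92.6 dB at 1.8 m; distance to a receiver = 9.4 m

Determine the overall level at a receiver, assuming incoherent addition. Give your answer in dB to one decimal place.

78.5 dB

Propagate each source to the receiver with L = L_ref − 20·log₁₀(r/r_ref), then add intensities.
chiller: 81.7 − 20·log₁₀(17.1/1.8) = 81.7 − 19.55 = 62.15 dB.
refrigeration condenser: 75.4 − 20·log₁₀(6.1/1.8) = 75.4 − 10.60 = 64.80 dB.
hydraulic press: 92.6 − 20·log₁₀(9.4/1.8) = 92.6 − 14.36 = 78.24 dB.
Σ 10^(L/10) = 7.138e+07 → L_total = 10·log₁₀(7.138e+07) = 78.54 dB.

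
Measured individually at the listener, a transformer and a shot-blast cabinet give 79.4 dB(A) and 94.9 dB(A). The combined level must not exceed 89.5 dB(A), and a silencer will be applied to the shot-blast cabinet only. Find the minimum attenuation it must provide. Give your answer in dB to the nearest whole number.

6 dB

The untreated sources together contribute 10^(79.4/10) = 8.710e+07, i.e. 79.40 dB(A).
The limit corresponds to 10^(89.5/10) = 8.913e+08; subtracting the fixed part leaves 8.042e+08 for the shot-blast cabinet, i.e. 89.05 dB(A).
So the shot-blast cabinet must be reduced from 94.9 to 89.05 dB(A): IL = 5.85 dB.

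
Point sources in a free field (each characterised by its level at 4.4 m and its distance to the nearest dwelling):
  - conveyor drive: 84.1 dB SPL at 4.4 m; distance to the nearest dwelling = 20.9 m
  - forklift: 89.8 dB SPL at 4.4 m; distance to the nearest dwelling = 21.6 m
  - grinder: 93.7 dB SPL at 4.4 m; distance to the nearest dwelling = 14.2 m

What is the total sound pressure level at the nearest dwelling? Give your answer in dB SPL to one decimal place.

84.4 dB SPL

Propagate each source to the receiver with L = L_ref − 20·log₁₀(r/r_ref), then add intensities.
conveyor drive: 84.1 − 20·log₁₀(20.9/4.4) = 84.1 − 13.53 = 70.57 dB SPL.
forklift: 89.8 − 20·log₁₀(21.6/4.4) = 89.8 − 13.82 = 75.98 dB SPL.
grinder: 93.7 − 20·log₁₀(14.2/4.4) = 93.7 − 10.18 = 83.52 dB SPL.
Σ 10^(L/10) = 2.761e+08 → L_total = 10·log₁₀(2.761e+08) = 84.41 dB SPL.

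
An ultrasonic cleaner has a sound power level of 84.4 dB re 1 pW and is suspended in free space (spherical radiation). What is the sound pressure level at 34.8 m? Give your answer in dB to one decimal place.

42.6 dB

The power spreads over a sphere of area 4π·r², so L_p = L_w − 10·log₁₀(4π·r²).
4π·r² = 1.522e+04 m², 10·log₁₀ of that is 41.824 dB.
L_p = 84.4 − 41.824 = 42.58 dB.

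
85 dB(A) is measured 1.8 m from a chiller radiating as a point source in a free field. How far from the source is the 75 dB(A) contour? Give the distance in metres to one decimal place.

5.7 m

For a point source L₁ − L₂ = 20·log₁₀(r₂/r₁), so r₂ = r₁·10^((L₁−L₂)/20).
r₂ = 1.8·10^((85−75)/20) = 1.8·10^(10.0/20) = 5.69 m.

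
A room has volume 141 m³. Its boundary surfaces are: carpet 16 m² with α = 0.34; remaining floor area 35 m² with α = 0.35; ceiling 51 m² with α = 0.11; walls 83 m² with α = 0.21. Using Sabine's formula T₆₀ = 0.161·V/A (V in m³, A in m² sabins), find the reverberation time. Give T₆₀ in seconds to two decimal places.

0.56 s

A = Σ Sᵢαᵢ = 16·0.34 + 35·0.35 + 51·0.11 + 83·0.21 = 40.73 m².
T₆₀ = 0.161 × 141 / 40.73 = 0.557 s.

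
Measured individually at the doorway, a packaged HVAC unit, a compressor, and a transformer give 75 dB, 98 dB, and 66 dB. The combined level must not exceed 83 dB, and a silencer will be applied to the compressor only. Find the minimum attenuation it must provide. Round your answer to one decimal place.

15.9 dB

The untreated sources together contribute 10^(75/10) + 10^(66/10) = 3.560e+07, i.e. 75.51 dB.
To meet 83 dB overall, the treated compressor may contribute at most 10^(83/10) − 3.560e+07 = 1.639e+08, i.e. 82.15 dB.
So the compressor must be reduced from 98 to 82.15 dB: IL = 15.85 dB.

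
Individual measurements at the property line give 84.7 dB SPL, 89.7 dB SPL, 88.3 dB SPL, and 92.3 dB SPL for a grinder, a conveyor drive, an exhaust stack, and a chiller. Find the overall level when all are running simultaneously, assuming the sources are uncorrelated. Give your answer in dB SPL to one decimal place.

Incoherent sources combine by intensity addition: L_total = 10·log₁₀(Σ 10^(L_i/10)).
Σ 10^(L/10) = 10^(84.7/10) + 10^(89.7/10) + 10^(88.3/10) + 10^(92.3/10) = 3.603e+09.
L_total = 10·log₁₀(3.603e+09) = 95.57 dB SPL.

95.6 dB SPL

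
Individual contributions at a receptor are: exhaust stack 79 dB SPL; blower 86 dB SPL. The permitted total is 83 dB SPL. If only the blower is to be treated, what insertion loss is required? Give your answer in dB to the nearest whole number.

5 dB

Everything except the blower sums to 10^(79/10) = 7.943e+07 in linear terms, 79.00 dB SPL.
The limit corresponds to 10^(83/10) = 1.995e+08; subtracting the fixed part leaves 1.201e+08 for the blower, i.e. 80.80 dB SPL.
Required insertion loss = 86 − 80.80 = 5.20 dB.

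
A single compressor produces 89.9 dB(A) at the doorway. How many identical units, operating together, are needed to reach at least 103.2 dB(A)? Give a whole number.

22

N identical sources give L₁ + 10·log₁₀ N, so require 10·log₁₀ N ≥ 103.2 − 89.9 = 13.3 dB.
N ≥ 10^(13.3/10) = 21.380, so N = 22.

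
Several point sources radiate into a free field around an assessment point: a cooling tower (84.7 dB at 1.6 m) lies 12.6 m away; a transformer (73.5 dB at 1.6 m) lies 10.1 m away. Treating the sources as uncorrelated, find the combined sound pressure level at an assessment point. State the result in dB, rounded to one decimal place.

67.3 dB

Propagate each source to the receiver with L = L_ref − 20·log₁₀(r/r_ref), then add intensities.
cooling tower: 84.7 − 20·log₁₀(12.6/1.6) = 84.7 − 17.93 = 66.77 dB.
transformer: 73.5 − 20·log₁₀(10.1/1.6) = 73.5 − 16.00 = 57.50 dB.
Σ 10^(L/10) = 5.321e+06 → L_total = 10·log₁₀(5.321e+06) = 67.26 dB.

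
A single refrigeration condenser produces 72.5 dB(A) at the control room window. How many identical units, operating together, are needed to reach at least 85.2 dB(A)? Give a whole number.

The shortfall is 85.2 − 72.5 = 12.7 dB, and N units add 10·log₁₀ N, so need 10·log₁₀ N ≥ 12.7.
N ≥ 10^(12.7/10) = 18.621, so N = 19.

19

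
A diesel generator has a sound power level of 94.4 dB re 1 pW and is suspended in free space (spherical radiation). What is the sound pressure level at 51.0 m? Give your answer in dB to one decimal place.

L_p = L_w − 10·log₁₀(4π·r²) with r = 51.0 m.
4π·r² = 3.269e+04 m², 10·log₁₀ of that is 45.144 dB.
L_p = 94.4 − 45.144 = 49.26 dB.

49.3 dB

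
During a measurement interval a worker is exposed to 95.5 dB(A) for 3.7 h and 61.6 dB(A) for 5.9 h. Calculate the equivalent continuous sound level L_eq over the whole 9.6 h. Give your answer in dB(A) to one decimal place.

L_eq = 10·log₁₀[(1/T)·Σ tᵢ·10^(Lᵢ/10)] with T = 9.6 h.
Σ tᵢ·10^(Lᵢ/10) = 3.7·10^(95.5/10) + 5.9·10^(61.6/10) = 1.314e+10.
L_eq = 10·log₁₀(1.314e+10/9.6) = 91.36 dB(A).

91.4 dB(A)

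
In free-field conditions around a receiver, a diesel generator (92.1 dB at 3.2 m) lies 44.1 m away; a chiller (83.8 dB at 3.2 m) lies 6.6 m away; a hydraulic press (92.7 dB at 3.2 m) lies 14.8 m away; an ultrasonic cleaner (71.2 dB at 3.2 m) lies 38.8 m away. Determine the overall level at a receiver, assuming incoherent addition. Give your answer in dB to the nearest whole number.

82 dB

Apply inverse-square spreading to bring every level to the receiver, then sum 10^(L/10).
diesel generator: 92.1 − 20·log₁₀(44.1/3.2) = 92.1 − 22.79 = 69.31 dB.
chiller: 83.8 − 20·log₁₀(6.6/3.2) = 83.8 − 6.29 = 77.51 dB.
hydraulic press: 92.7 − 20·log₁₀(14.8/3.2) = 92.7 − 13.30 = 79.40 dB.
ultrasonic cleaner: 71.2 − 20·log₁₀(38.8/3.2) = 71.2 − 21.67 = 49.53 dB.
Σ 10^(L/10) = 1.521e+08 → L_total = 10·log₁₀(1.521e+08) = 81.82 dB.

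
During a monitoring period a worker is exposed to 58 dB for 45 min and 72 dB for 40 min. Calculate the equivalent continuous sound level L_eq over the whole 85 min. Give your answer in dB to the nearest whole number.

69 dB

L_eq = 10·log₁₀[(1/T)·Σ tᵢ·10^(Lᵢ/10)] with T = 85 min.
Σ tᵢ·10^(Lᵢ/10) = 45·10^(58/10) + 40·10^(72/10) = 6.624e+08.
L_eq = 10·log₁₀(6.624e+08/85) = 68.92 dB.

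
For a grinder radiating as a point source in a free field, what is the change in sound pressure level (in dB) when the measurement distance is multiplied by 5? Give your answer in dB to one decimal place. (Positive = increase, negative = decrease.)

A point source loses 6 dB per doubling of distance; generally ΔL = −20·log₁₀(r₂/r₁).
ΔL = −20·log₁₀(5) = -13.98 dB.

-14.0 dB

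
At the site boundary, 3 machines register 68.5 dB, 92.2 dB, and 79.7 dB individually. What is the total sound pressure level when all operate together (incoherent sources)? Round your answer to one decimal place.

92.5 dB

Incoherent sources combine by intensity addition: L_total = 10·log₁₀(Σ 10^(L_i/10)).
Σ 10^(L/10) = 10^(68.5/10) + 10^(92.2/10) + 10^(79.7/10) = 1.760e+09.
L_total = 10·log₁₀(1.760e+09) = 92.46 dB.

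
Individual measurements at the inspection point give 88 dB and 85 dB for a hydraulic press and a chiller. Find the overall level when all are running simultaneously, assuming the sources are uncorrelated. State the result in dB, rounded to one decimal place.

Incoherent sources combine by intensity addition: L_total = 10·log₁₀(Σ 10^(L_i/10)).
Σ 10^(L/10) = 10^(88/10) + 10^(85/10) = 9.472e+08.
L_total = 10·log₁₀(9.472e+08) = 89.76 dB.

89.8 dB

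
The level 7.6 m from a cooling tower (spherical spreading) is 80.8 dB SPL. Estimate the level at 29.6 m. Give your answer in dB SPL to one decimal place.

For a point source, L₂ = L₁ − 20·log₁₀(r₂/r₁).
L₂ = 80.8 − 20·log₁₀(29.6/7.6) = 80.8 − 11.810 = 68.99 dB SPL.

69.0 dB SPL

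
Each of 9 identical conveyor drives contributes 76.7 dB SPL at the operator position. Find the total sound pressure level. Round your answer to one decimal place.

With 9 equal, uncorrelated contributions the intensity is 9× that of one unit, giving a rise of 10·log₁₀ 9.
L_total = 76.7 + 10·log₁₀(9) = 76.7 + 9.542 = 86.24 dB SPL.

86.2 dB SPL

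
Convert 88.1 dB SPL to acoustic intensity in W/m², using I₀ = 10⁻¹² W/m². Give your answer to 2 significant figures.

I/I₀ = 10^(88.1/10) = 6.457e+08, so I = 6.457e+08 × 10⁻¹² W/m².

0.00065 W/m²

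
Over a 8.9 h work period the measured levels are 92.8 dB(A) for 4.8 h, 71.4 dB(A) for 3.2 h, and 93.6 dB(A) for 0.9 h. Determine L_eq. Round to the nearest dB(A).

Weight each interval's intensity by its duration and average over T = 8.9 h:
Σ tᵢ·10^(Lᵢ/10) = 4.8·10^(92.8/10) + 3.2·10^(71.4/10) + 0.9·10^(93.6/10) = 1.125e+10.
L_eq = 10·log₁₀(1.125e+10/8.9) = 91.02 dB(A).

91 dB(A)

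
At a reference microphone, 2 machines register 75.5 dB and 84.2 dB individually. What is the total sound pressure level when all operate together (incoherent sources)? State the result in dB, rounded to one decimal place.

Incoherent sources combine by intensity addition: L_total = 10·log₁₀(Σ 10^(L_i/10)).
Σ 10^(L/10) = 10^(75.5/10) + 10^(84.2/10) = 2.985e+08.
L_total = 10·log₁₀(2.985e+08) = 84.75 dB.

84.7 dB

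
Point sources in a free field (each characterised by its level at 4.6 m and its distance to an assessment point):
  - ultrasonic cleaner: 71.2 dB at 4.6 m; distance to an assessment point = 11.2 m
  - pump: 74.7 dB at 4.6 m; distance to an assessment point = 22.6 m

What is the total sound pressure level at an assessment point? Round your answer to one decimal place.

First find each source's level at the receiver (point-source: −20·log₁₀(r/r_ref)), then combine on an intensity basis.
ultrasonic cleaner: 71.2 − 20·log₁₀(11.2/4.6) = 71.2 − 7.73 = 63.47 dB.
pump: 74.7 − 20·log₁₀(22.6/4.6) = 74.7 − 13.83 = 60.87 dB.
Σ 10^(L/10) = 3.446e+06 → L_total = 10·log₁₀(3.446e+06) = 65.37 dB.

65.4 dB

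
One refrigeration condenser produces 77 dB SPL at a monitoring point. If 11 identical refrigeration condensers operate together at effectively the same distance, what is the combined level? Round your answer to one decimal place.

87.4 dB SPL

L_total = L₁ + 10·log₁₀ N for N identical incoherent sources.
L_total = 77 + 10·log₁₀(11) = 77 + 10.414 = 87.41 dB SPL.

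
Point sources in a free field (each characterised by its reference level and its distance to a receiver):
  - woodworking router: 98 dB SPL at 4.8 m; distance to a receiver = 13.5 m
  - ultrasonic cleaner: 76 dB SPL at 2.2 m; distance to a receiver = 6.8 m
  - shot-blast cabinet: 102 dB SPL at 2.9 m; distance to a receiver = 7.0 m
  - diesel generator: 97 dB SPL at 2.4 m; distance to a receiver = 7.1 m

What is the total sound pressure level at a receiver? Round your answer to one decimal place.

96.1 dB SPL

Apply inverse-square spreading to bring every level to the receiver, then sum 10^(L/10).
woodworking router: 98 − 20·log₁₀(13.5/4.8) = 98 − 8.98 = 89.02 dB SPL.
ultrasonic cleaner: 76 − 20·log₁₀(6.8/2.2) = 76 − 9.80 = 66.20 dB SPL.
shot-blast cabinet: 102 − 20·log₁₀(7.0/2.9) = 102 − 7.65 = 94.35 dB SPL.
diesel generator: 97 − 20·log₁₀(7.1/2.4) = 97 − 9.42 = 87.58 dB SPL.
Σ 10^(L/10) = 4.095e+09 → L_total = 10·log₁₀(4.095e+09) = 96.12 dB SPL.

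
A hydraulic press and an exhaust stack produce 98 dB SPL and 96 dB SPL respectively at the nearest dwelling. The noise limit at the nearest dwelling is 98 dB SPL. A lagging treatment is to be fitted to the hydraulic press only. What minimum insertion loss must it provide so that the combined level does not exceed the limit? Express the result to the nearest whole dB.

4 dB

Everything except the hydraulic press sums to 10^(96/10) = 3.981e+09 in linear terms, 96.00 dB SPL.
To meet 98 dB SPL overall, the treated hydraulic press may contribute at most 10^(98/10) − 3.981e+09 = 2.329e+09, i.e. 93.67 dB SPL.
Required insertion loss = 98 − 93.67 = 4.33 dB.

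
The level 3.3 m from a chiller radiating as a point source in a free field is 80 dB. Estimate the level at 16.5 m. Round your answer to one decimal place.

66.0 dB

For a point source, L₂ = L₁ − 20·log₁₀(r₂/r₁).
L₂ = 80 − 20·log₁₀(16.5/3.3) = 80 − 13.979 = 66.02 dB.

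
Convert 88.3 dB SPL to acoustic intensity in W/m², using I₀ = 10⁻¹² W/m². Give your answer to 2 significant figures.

L = 10·log₁₀(I/I₀) ⇒ I = I₀·10^(L/10) = 10⁻¹² × 10^8.83.

0.00068 W/m²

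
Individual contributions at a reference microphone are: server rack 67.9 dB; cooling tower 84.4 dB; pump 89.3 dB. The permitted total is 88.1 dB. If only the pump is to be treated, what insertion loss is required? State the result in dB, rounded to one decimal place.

3.7 dB

The untreated sources together contribute 10^(67.9/10) + 10^(84.4/10) = 2.816e+08, i.e. 84.50 dB.
The limit corresponds to 10^(88.1/10) = 6.457e+08; subtracting the fixed part leaves 3.641e+08 for the pump, i.e. 85.61 dB.
Required insertion loss = 89.3 − 85.61 = 3.69 dB.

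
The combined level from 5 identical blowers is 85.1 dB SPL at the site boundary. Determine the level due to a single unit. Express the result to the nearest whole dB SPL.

78 dB SPL

For N identical incoherent sources L_total = L₁ + 10·log₁₀ N, so L₁ = 85.1 − 10·log₁₀(5) = 85.1 − 6.990.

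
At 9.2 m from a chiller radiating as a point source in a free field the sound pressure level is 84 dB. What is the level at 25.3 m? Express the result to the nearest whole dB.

Spherical spreading from a point source gives a 20·log₁₀(r₂/r₁) drop.
L₂ = 84 − 20·log₁₀(25.3/9.2) = 84 − 8.787 = 75.21 dB.

75 dB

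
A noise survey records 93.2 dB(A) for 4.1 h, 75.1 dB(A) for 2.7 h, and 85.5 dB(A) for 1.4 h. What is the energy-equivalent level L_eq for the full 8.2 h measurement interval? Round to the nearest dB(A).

L_eq = 10·log₁₀[(1/T)·Σ tᵢ·10^(Lᵢ/10)] with T = 8.2 h.
Σ tᵢ·10^(Lᵢ/10) = 4.1·10^(93.2/10) + 2.7·10^(75.1/10) + 1.4·10^(85.5/10) = 9.150e+09.
L_eq = 10·log₁₀(9.150e+09/8.2) = 90.48 dB(A).

90 dB(A)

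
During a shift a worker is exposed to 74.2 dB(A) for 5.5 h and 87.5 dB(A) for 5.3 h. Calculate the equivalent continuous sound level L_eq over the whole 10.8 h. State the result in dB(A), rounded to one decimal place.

84.6 dB(A)

The energy average is taken in the linear domain: L_eq = 10·log₁₀[(Σ tᵢ·10^(Lᵢ/10))/T], T = 10.8 h.
Σ tᵢ·10^(Lᵢ/10) = 5.5·10^(74.2/10) + 5.3·10^(87.5/10) = 3.125e+09.
L_eq = 10·log₁₀(3.125e+09/10.8) = 84.61 dB(A).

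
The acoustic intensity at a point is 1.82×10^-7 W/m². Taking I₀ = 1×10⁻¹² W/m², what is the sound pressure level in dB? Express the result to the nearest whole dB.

53 dB

L = 10·log₁₀(I/I₀) = 10·log₁₀(1.82×10^-7/10⁻¹²) = 10·log₁₀(1.82×10^5).
L = 10·(0.2601 + 5) = 52.60 dB.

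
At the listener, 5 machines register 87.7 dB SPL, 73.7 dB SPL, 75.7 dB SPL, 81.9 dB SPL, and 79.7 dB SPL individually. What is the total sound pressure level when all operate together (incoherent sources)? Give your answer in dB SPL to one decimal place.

For uncorrelated sources the intensities add, so convert each level to linear form, sum, and take 10·log₁₀ of the total.
Σ 10^(L/10) = 10^(87.7/10) + 10^(73.7/10) + 10^(75.7/10) + 10^(81.9/10) + 10^(79.7/10) = 8.976e+08.
L_total = 10·log₁₀(8.976e+08) = 89.53 dB SPL.

89.5 dB SPL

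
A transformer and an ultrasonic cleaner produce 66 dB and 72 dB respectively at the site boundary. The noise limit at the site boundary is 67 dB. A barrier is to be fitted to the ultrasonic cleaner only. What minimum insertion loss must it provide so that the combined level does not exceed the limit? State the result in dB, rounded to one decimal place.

Fixed contribution from the other source: Σ 10^(L/10) = 10^(66/10) = 3.981e+06 (66.00 dB).
The limit corresponds to 10^(67/10) = 5.012e+06; subtracting the fixed part leaves 1.031e+06 for the ultrasonic cleaner, i.e. 60.13 dB.
So the ultrasonic cleaner must be reduced from 72 to 60.13 dB: IL = 11.87 dB.

11.9 dB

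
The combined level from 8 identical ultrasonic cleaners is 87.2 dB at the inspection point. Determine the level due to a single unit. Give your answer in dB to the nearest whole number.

For N identical incoherent sources L_total = L₁ + 10·log₁₀ N, so L₁ = 87.2 − 10·log₁₀(8) = 87.2 − 9.031.

78 dB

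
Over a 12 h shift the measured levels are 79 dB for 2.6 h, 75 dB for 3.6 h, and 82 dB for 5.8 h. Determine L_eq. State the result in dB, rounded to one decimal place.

The energy average is taken in the linear domain: L_eq = 10·log₁₀[(Σ tᵢ·10^(Lᵢ/10))/T], T = 12 h.
Σ tᵢ·10^(Lᵢ/10) = 2.6·10^(79/10) + 3.6·10^(75/10) + 5.8·10^(82/10) = 1.240e+09.
L_eq = 10·log₁₀(1.240e+09/12) = 80.14 dB.

80.1 dB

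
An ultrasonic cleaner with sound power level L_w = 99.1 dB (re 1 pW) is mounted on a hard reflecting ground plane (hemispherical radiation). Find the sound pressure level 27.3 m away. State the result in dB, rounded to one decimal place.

Free-field hemispherical radiation: L_p = L_w − 10·log₁₀(2π·r²), r = 27.3 m.
2π·r² = 4683 m², 10·log₁₀ of that is 36.705 dB.
L_p = 99.1 − 36.705 = 62.39 dB.

62.4 dB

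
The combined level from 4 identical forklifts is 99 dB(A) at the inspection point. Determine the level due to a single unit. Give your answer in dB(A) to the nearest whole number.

4 equal contributions raise the level by 10·log₁₀ 4 = 6.021 dB, so each unit alone gives 99 − 6.021.

93 dB(A)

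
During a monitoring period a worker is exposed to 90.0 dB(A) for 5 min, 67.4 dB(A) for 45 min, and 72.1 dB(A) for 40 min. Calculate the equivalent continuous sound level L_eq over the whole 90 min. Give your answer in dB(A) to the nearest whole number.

Weight each interval's intensity by its duration and average over T = 90 min:
Σ tᵢ·10^(Lᵢ/10) = 5·10^(90.0/10) + 45·10^(67.4/10) + 40·10^(72.1/10) = 5.896e+09.
L_eq = 10·log₁₀(5.896e+09/90) = 78.16 dB(A).

78 dB(A)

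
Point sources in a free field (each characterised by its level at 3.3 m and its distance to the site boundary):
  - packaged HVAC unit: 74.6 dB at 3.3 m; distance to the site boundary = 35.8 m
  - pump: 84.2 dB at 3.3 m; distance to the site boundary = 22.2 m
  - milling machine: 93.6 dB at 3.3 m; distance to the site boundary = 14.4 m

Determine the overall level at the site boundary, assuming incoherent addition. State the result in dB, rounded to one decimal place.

First find each source's level at the receiver (point-source: −20·log₁₀(r/r_ref)), then combine on an intensity basis.
packaged HVAC unit: 74.6 − 20·log₁₀(35.8/3.3) = 74.6 − 20.71 = 53.89 dB.
pump: 84.2 − 20·log₁₀(22.2/3.3) = 84.2 − 16.56 = 67.64 dB.
milling machine: 93.6 − 20·log₁₀(14.4/3.3) = 93.6 − 12.80 = 80.80 dB.
Σ 10^(L/10) = 1.264e+08 → L_total = 10·log₁₀(1.264e+08) = 81.02 dB.

81.0 dB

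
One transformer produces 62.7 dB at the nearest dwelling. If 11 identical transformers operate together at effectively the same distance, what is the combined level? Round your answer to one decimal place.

With 11 equal, uncorrelated contributions the intensity is 11× that of one unit, giving a rise of 10·log₁₀ 11.
L_total = 62.7 + 10·log₁₀(11) = 62.7 + 10.414 = 73.11 dB.

73.1 dB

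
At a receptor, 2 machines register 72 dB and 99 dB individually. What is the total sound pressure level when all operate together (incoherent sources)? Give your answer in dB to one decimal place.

99.0 dB

Incoherent sources combine by intensity addition: L_total = 10·log₁₀(Σ 10^(L_i/10)).
Σ 10^(L/10) = 10^(72/10) + 10^(99/10) = 7.959e+09.
L_total = 10·log₁₀(7.959e+09) = 99.01 dB.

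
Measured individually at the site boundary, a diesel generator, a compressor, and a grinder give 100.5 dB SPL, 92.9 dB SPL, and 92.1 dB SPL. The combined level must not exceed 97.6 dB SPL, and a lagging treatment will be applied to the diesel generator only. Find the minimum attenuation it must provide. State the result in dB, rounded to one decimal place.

Everything except the diesel generator sums to 10^(92.9/10) + 10^(92.1/10) = 3.572e+09 in linear terms, 95.53 dB SPL.
The limit corresponds to 10^(97.6/10) = 5.754e+09; subtracting the fixed part leaves 2.183e+09 for the diesel generator, i.e. 93.39 dB SPL.
So the diesel generator must be reduced from 100.5 to 93.39 dB SPL: IL = 7.11 dB.

7.1 dB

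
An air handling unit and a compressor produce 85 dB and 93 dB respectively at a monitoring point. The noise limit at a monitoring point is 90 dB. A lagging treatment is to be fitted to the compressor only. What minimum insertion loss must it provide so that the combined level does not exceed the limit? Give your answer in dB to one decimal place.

4.7 dB

Everything except the compressor sums to 10^(85/10) = 3.162e+08 in linear terms, 85.00 dB.
The limit corresponds to 10^(90/10) = 1.000e+09; subtracting the fixed part leaves 6.838e+08 for the compressor, i.e. 88.35 dB.
Required insertion loss = 93 − 88.35 = 4.65 dB.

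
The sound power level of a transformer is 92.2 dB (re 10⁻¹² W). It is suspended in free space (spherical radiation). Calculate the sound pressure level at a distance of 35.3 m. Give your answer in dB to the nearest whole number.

L_p = L_w − 10·log₁₀(4π·r²) with r = 35.3 m.
4π·r² = 1.566e+04 m², 10·log₁₀ of that is 41.948 dB.
L_p = 92.2 − 41.948 = 50.25 dB.

50 dB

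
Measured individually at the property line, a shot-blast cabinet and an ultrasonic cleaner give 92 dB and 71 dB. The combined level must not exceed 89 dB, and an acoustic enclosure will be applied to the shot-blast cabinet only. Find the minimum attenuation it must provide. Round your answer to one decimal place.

The untreated sources together contribute 10^(71/10) = 1.259e+07, i.e. 71.00 dB.
The limit corresponds to 10^(89/10) = 7.943e+08; subtracting the fixed part leaves 7.817e+08 for the shot-blast cabinet, i.e. 88.93 dB.
So the shot-blast cabinet must be reduced from 92 to 88.93 dB: IL = 3.07 dB.

3.1 dB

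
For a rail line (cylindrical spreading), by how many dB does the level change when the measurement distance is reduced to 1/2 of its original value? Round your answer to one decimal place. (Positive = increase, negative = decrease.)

Line-source spreading: ΔL = −10·log₁₀(r₂/r₁).
ΔL = −10·log₁₀(0.5) = +3.01 dB.

+3.0 dB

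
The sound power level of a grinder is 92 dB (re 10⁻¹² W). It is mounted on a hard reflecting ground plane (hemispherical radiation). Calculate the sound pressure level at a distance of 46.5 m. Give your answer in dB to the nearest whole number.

51 dB

The power spreads over a hemisphere of area 2π·r², so L_p = L_w − 10·log₁₀(2π·r²).
2π·r² = 1.359e+04 m², 10·log₁₀ of that is 41.331 dB.
L_p = 92 − 41.331 = 50.67 dB.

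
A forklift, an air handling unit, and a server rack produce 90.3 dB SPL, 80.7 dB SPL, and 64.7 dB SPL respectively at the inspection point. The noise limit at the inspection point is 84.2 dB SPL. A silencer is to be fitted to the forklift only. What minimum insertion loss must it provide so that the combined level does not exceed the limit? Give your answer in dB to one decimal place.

8.8 dB

Everything except the forklift sums to 10^(80.7/10) + 10^(64.7/10) = 1.204e+08 in linear terms, 80.81 dB SPL.
The limit corresponds to 10^(84.2/10) = 2.630e+08; subtracting the fixed part leaves 1.426e+08 for the forklift, i.e. 81.54 dB SPL.
Required insertion loss = 90.3 − 81.54 = 8.76 dB.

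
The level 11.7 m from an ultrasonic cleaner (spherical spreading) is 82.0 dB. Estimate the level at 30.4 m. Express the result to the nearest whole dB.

74 dB

Point-source attenuation: ΔL = 20·log₁₀(r₂/r₁) = 20·log₁₀(30.4/11.7) = 8.294 dB.
L₂ = 82.0 − 20·log₁₀(30.4/11.7) = 82.0 − 8.294 = 73.71 dB.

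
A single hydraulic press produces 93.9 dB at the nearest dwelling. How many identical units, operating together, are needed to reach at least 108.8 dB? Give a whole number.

31

The shortfall is 108.8 − 93.9 = 14.9 dB, and N units add 10·log₁₀ N, so need 10·log₁₀ N ≥ 14.9.
N ≥ 10^(14.9/10) = 30.903, so N = 31.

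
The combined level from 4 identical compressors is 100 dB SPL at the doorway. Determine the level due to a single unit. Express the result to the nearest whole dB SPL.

Dividing the total intensity by 4 lowers the level by 10·log₁₀ 4 = 6.021 dB: L₁ = 100 − 6.021.

94 dB SPL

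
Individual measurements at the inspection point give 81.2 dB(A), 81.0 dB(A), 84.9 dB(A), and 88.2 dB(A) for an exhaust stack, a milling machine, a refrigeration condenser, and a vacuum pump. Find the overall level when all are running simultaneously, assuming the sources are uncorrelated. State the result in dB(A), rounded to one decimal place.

For uncorrelated sources the intensities add, so convert each level to linear form, sum, and take 10·log₁₀ of the total.
Σ 10^(L/10) = 10^(81.2/10) + 10^(81.0/10) + 10^(84.9/10) + 10^(88.2/10) = 1.227e+09.
L_total = 10·log₁₀(1.227e+09) = 90.89 dB(A).

90.9 dB(A)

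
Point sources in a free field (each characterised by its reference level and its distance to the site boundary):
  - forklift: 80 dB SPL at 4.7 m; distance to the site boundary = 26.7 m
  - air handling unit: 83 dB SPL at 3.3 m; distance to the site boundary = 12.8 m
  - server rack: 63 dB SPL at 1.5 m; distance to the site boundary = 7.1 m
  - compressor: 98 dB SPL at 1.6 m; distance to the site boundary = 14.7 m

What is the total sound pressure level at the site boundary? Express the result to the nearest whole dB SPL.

80 dB SPL

First find each source's level at the receiver (point-source: −20·log₁₀(r/r_ref)), then combine on an intensity basis.
forklift: 80 − 20·log₁₀(26.7/4.7) = 80 − 15.09 = 64.91 dB SPL.
air handling unit: 83 − 20·log₁₀(12.8/3.3) = 83 − 11.77 = 71.23 dB SPL.
server rack: 63 − 20·log₁₀(7.1/1.5) = 63 − 13.50 = 49.50 dB SPL.
compressor: 98 − 20·log₁₀(14.7/1.6) = 98 − 19.26 = 78.74 dB SPL.
Σ 10^(L/10) = 9.120e+07 → L_total = 10·log₁₀(9.120e+07) = 79.60 dB SPL.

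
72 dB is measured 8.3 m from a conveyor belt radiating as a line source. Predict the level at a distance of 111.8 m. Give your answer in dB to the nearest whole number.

61 dB

Cylindrical spreading from a line source gives a 10·log₁₀(r₂/r₁) drop.
L₂ = 72 − 10·log₁₀(111.8/8.3) = 72 − 11.294 = 60.71 dB.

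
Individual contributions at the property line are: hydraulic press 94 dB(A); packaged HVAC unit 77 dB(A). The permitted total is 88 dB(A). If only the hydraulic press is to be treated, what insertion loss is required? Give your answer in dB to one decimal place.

Everything except the hydraulic press sums to 10^(77/10) = 5.012e+07 in linear terms, 77.00 dB(A).
The limit corresponds to 10^(88/10) = 6.310e+08; subtracting the fixed part leaves 5.808e+08 for the hydraulic press, i.e. 87.64 dB(A).
So the hydraulic press must be reduced from 94 to 87.64 dB(A): IL = 6.36 dB.

6.4 dB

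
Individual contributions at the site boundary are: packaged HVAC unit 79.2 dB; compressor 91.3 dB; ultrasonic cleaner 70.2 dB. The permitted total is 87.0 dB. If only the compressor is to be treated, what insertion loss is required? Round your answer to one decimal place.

5.2 dB

Everything except the compressor sums to 10^(79.2/10) + 10^(70.2/10) = 9.365e+07 in linear terms, 79.71 dB.
The limit corresponds to 10^(87.0/10) = 5.012e+08; subtracting the fixed part leaves 4.075e+08 for the compressor, i.e. 86.10 dB.
Required insertion loss = 91.3 − 86.10 = 5.20 dB.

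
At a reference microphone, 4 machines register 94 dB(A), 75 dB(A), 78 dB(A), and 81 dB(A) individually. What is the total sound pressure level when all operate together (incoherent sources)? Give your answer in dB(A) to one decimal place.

For uncorrelated sources the intensities add, so convert each level to linear form, sum, and take 10·log₁₀ of the total.
Σ 10^(L/10) = 10^(94/10) + 10^(75/10) + 10^(78/10) + 10^(81/10) = 2.732e+09.
L_total = 10·log₁₀(2.732e+09) = 94.37 dB(A).

94.4 dB(A)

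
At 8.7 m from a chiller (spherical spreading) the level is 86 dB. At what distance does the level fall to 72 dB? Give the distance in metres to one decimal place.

43.6 m

Point-source spreading drops the level by 20·log₁₀(r₂/r₁); inverting, r₂/r₁ = 10^(ΔL/20).
r₂ = 8.7·10^((86−72)/20) = 8.7·10^(14.0/20) = 43.60 m.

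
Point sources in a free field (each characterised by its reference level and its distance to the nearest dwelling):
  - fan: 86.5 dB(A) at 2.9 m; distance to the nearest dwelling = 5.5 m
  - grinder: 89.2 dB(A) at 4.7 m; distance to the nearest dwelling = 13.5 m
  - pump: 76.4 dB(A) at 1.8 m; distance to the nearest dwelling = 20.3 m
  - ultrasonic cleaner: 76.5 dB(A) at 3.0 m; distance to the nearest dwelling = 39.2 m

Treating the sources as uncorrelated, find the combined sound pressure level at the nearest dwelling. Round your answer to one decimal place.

First find each source's level at the receiver (point-source: −20·log₁₀(r/r_ref)), then combine on an intensity basis.
fan: 86.5 − 20·log₁₀(5.5/2.9) = 86.5 − 5.56 = 80.94 dB(A).
grinder: 89.2 − 20·log₁₀(13.5/4.7) = 89.2 − 9.16 = 80.04 dB(A).
pump: 76.4 − 20·log₁₀(20.3/1.8) = 76.4 − 21.04 = 55.36 dB(A).
ultrasonic cleaner: 76.5 − 20·log₁₀(39.2/3.0) = 76.5 − 22.32 = 54.18 dB(A).
Σ 10^(L/10) = 2.256e+08 → L_total = 10·log₁₀(2.256e+08) = 83.53 dB(A).

83.5 dB(A)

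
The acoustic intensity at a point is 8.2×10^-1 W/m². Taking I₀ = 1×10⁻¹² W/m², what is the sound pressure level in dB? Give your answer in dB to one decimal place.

L = 10·log₁₀(I/I₀) = 10·log₁₀(8.2×10^-1/10⁻¹²) = 10·log₁₀(8.2×10^11).
L = 10·(0.9138 + 11) = 119.14 dB.

119.1 dB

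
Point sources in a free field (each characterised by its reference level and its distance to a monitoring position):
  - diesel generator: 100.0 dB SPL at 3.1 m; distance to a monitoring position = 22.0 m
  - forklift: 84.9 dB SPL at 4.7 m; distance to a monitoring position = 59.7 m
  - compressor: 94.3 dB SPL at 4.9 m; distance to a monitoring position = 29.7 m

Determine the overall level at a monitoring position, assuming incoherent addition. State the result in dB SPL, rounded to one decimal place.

84.4 dB SPL

Propagate each source to the receiver with L = L_ref − 20·log₁₀(r/r_ref), then add intensities.
diesel generator: 100.0 − 20·log₁₀(22.0/3.1) = 100.0 − 17.02 = 82.98 dB SPL.
forklift: 84.9 − 20·log₁₀(59.7/4.7) = 84.9 − 22.08 = 62.82 dB SPL.
compressor: 94.3 − 20·log₁₀(29.7/4.9) = 94.3 − 15.65 = 78.65 dB SPL.
Σ 10^(L/10) = 2.737e+08 → L_total = 10·log₁₀(2.737e+08) = 84.37 dB SPL.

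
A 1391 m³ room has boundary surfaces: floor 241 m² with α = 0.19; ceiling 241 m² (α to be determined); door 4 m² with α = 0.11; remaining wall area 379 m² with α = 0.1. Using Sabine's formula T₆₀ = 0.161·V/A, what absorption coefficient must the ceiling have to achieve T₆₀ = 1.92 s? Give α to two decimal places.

A = 0.161·V/T₆₀ = 0.161·1391/1.92 = 116.64 m² sabins.
Absorption from the other surfaces = 241·0.19 + 4·0.11 + 379·0.1 = 84.13 m², so the ceiling must supply 32.51 m² over 241 m².
α = 32.51/241 = 0.135.

0.13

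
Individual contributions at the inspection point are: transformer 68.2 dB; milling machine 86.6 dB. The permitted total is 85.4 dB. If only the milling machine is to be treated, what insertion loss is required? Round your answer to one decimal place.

The untreated sources together contribute 10^(68.2/10) = 6.607e+06, i.e. 68.20 dB.
To meet 85.4 dB overall, the treated milling machine may contribute at most 10^(85.4/10) − 6.607e+06 = 3.401e+08, i.e. 85.32 dB.
So the milling machine must be reduced from 86.6 to 85.32 dB: IL = 1.28 dB.

1.3 dB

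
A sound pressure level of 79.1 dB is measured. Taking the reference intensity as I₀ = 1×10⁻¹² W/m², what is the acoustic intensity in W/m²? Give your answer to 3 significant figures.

8.13e-05 W/m²

I/I₀ = 10^(79.1/10) = 8.128e+07, so I = 8.128e+07 × 10⁻¹² W/m².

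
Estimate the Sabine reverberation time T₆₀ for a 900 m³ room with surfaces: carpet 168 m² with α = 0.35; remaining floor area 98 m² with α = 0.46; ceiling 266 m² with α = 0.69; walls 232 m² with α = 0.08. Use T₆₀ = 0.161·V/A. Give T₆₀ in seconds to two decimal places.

0.47 s

Total absorption A = 168·0.35 + 98·0.46 + 266·0.69 + 232·0.08 = 305.98 m² sabins.
T₆₀ = 0.161·V/A = 0.161·900/305.98 = 0.474 s.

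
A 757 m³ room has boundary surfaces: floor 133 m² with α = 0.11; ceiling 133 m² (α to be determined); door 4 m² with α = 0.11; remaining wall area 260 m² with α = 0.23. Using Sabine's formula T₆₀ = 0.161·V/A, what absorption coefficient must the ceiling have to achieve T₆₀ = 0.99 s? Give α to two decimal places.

A = 0.161·V/T₆₀ = 0.161·757/0.99 = 123.11 m² sabins.
Absorption from the other surfaces = 133·0.11 + 4·0.11 + 260·0.23 = 74.87 m², so the ceiling must supply 48.24 m² over 133 m².
α = 48.24/133 = 0.363.

0.36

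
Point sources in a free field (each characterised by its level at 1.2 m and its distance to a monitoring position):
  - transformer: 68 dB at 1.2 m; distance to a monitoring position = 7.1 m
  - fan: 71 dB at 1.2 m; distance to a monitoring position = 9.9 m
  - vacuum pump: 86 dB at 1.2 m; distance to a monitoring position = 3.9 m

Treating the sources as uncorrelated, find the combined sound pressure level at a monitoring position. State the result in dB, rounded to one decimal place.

75.8 dB

Apply inverse-square spreading to bring every level to the receiver, then sum 10^(L/10).
transformer: 68 − 20·log₁₀(7.1/1.2) = 68 − 15.44 = 52.56 dB.
fan: 71 − 20·log₁₀(9.9/1.2) = 71 − 18.33 = 52.67 dB.
vacuum pump: 86 − 20·log₁₀(3.9/1.2) = 86 − 10.24 = 75.76 dB.
Σ 10^(L/10) = 3.806e+07 → L_total = 10·log₁₀(3.806e+07) = 75.80 dB.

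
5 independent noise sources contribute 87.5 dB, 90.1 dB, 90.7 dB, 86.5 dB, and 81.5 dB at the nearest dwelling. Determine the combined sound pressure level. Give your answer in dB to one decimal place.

Incoherent sources combine by intensity addition: L_total = 10·log₁₀(Σ 10^(L_i/10)).
Σ 10^(L/10) = 10^(87.5/10) + 10^(90.1/10) + 10^(90.7/10) + 10^(86.5/10) + 10^(81.5/10) = 3.348e+09.
L_total = 10·log₁₀(3.348e+09) = 95.25 dB.

95.2 dB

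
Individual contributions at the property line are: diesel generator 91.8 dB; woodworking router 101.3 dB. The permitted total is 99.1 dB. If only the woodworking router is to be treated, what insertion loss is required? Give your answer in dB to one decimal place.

The untreated sources together contribute 10^(91.8/10) = 1.514e+09, i.e. 91.80 dB.
The limit corresponds to 10^(99.1/10) = 8.128e+09; subtracting the fixed part leaves 6.615e+09 for the woodworking router, i.e. 98.21 dB.
Required insertion loss = 101.3 − 98.21 = 3.09 dB.

3.1 dB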